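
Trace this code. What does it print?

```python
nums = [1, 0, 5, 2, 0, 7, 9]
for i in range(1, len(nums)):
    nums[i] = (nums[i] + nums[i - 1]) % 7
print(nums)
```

[1, 1, 6, 1, 1, 1, 3]

i=1: nums[1] = (0+1)%7 = 1 → [1, 1, 5, 2, 0, 7, 9]
i=2: nums[2] = (5+1)%7 = 6 → [1, 1, 6, 2, 0, 7, 9]
i=3: nums[3] = (2+6)%7 = 1 → [1, 1, 6, 1, 0, 7, 9]
i=4: nums[4] = (0+1)%7 = 1 → [1, 1, 6, 1, 1, 7, 9]
i=5: nums[5] = (7+1)%7 = 1 → [1, 1, 6, 1, 1, 1, 9]
i=6: nums[6] = (9+1)%7 = 3 → [1, 1, 6, 1, 1, 1, 3]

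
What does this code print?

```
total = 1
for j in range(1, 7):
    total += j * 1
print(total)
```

j=1: total = 1+1*1 = 2
j=2: total = 2+2*1 = 4
j=3: total = 4+3*1 = 7
j=4: total = 7+4*1 = 11
j=5: total = 11+5*1 = 16
j=6: total = 16+6*1 = 22

22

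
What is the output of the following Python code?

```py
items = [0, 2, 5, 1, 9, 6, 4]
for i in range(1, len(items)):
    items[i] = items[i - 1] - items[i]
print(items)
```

i=1: items[1] = 0-2 = -2 → [0, -2, 5, 1, 9, 6, 4]
i=2: items[2] = (-2)-5 = -7 → [0, -2, -7, 1, 9, 6, 4]
i=3: items[3] = (-7)-1 = -8 → [0, -2, -7, -8, 9, 6, 4]
i=4: items[4] = (-8)-9 = -17 → [0, -2, -7, -8, -17, 6, 4]
i=5: items[5] = (-17)-6 = -23 → [0, -2, -7, -8, -17, -23, 4]
i=6: items[6] = (-23)-4 = -27 → [0, -2, -7, -8, -17, -23, -27]

[0, -2, -7, -8, -17, -23, -27]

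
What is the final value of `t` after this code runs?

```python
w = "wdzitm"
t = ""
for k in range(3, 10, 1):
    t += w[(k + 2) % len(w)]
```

'mwdzitm'

k=3: add w[5]='m' → 'm'
k=4: add w[0]='w' → 'mw'
k=5: add w[1]='d' → 'mwd'
k=6: add w[2]='z' → 'mwdz'
k=7: add w[3]='i' → 'mwdzi'
k=8: add w[4]='t' → 'mwdzit'
k=9: add w[5]='m' → 'mwdzitm'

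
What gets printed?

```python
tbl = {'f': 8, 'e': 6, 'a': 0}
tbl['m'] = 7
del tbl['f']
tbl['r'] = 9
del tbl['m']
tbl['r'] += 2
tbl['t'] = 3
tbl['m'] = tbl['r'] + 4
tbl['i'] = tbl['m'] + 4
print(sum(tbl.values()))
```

tbl['m'] = 7 → {'f': 8, 'e': 6, 'a': 0, 'm': 7}
del 'f' → {'e': 6, 'a': 0, 'm': 7}
tbl['r'] = 9 → {'e': 6, 'a': 0, 'm': 7, 'r': 9}
del 'm' → {'e': 6, 'a': 0, 'r': 9}
tbl['r'] = 9+2 = 11 → {'e': 6, 'a': 0, 'r': 11}
tbl['t'] = 3 → {'e': 6, 'a': 0, 'r': 11, 't': 3}
tbl['m'] = tbl['r']+4 = 15 → {'e': 6, 'a': 0, 'r': 11, 't': 3, 'm': 15}
tbl['i'] = tbl['m']+4 = 19 → {'e': 6, 'a': 0, 'r': 11, 't': 3, 'm': 15, 'i': 19}
sum of values = 54

54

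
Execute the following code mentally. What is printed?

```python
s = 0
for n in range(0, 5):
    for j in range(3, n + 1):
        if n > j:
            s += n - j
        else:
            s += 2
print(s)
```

n=3,j=3: not 3>3, s = 0+2 = 2
n=4,j=3: 4>3, s = 2+1 = 3
n=4,j=4: not 4>4, s = 3+2 = 5

5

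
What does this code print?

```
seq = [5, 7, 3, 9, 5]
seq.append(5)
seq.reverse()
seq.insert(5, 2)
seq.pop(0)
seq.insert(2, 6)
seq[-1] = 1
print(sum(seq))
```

append 5 → [5, 7, 3, 9, 5, 5]
reverse → [5, 5, 9, 3, 7, 5]
insert 2 at 5 → [5, 5, 9, 3, 7, 2, 5]
pop(0) removes 5 → [5, 9, 3, 7, 2, 5]
insert 6 at 2 → [5, 9, 6, 3, 7, 2, 5]
seq[-1] = 1 → [5, 9, 6, 3, 7, 2, 1]
sum = 33

33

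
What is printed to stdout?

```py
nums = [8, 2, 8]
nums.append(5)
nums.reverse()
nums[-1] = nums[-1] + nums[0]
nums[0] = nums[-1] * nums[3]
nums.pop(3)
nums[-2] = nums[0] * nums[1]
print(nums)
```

append 5 → [8, 2, 8, 5]
reverse → [5, 8, 2, 8]
nums[-1] = nums[-1]+nums[0] = 8+5 = 13 → [5, 8, 2, 13]
nums[0] = nums[-1]*nums[3] = 13*13 = 169 → [169, 8, 2, 13]
pop(3) removes 13 → [169, 8, 2]
nums[-2] = nums[0]*nums[1] = 169*8 = 1352 → [169, 1352, 2]

[169, 1352, 2]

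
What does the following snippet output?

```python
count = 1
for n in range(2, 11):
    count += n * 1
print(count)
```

n=2: count = 1+2*1 = 3
n=3: count = 3+3*1 = 6
n=4: count = 6+4*1 = 10
n=5: count = 10+5*1 = 15
n=6: count = 15+6*1 = 21
n=7: count = 21+7*1 = 28
n=8: count = 28+8*1 = 36
n=9: count = 36+9*1 = 45
n=10: count = 45+10*1 = 55

55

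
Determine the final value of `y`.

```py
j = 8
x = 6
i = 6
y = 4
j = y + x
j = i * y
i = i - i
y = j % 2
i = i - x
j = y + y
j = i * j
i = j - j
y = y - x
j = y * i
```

-6

j = 4+6 = 10
j = 6*4 = 24
i = 6-6 = 0
y = 24%2 = 0
i = 0-6 = -6
j = 0+0 = 0
j = (-6)*0 = 0
i = 0-0 = 0
y = 0-6 = -6
j = (-6)*0 = 0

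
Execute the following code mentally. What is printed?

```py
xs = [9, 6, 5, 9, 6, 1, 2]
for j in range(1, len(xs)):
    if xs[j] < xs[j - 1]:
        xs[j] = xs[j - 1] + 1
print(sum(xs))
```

j=1: 6<9, xs[1] = 9+1 = 10 → [9, 10, 5, 9, 6, 1, 2]
j=2: 5<10, xs[2] = 10+1 = 11 → [9, 10, 11, 9, 6, 1, 2]
j=3: 9<11, xs[3] = 11+1 = 12 → [9, 10, 11, 12, 6, 1, 2]
j=4: 6<12, xs[4] = 12+1 = 13 → [9, 10, 11, 12, 13, 1, 2]
j=5: 1<13, xs[5] = 13+1 = 14 → [9, 10, 11, 12, 13, 14, 2]
j=6: 2<14, xs[6] = 14+1 = 15 → [9, 10, 11, 12, 13, 14, 15]
sum = 84

84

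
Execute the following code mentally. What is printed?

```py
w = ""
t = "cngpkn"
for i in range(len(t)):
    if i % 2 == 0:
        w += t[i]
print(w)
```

cgk

i=0: add 'c' → 'c'
i=1: skip
i=2: add 'g' → 'cg'
i=3: skip
i=4: add 'k' → 'cgk'
i=5: skip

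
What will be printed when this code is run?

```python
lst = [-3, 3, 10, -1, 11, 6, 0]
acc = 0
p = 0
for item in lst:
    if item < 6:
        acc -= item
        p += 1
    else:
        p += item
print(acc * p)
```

item=-3: <6, acc = 0-(-3) = 3; p=1
item=3: <6, acc = 3-3 = 0; p=2
item=10: not <6; p=12
item=-1: <6, acc = 0-(-1) = 1; p=13
item=11: not <6; p=24
item=6: not <6; p=30
item=0: <6, acc = 1-0 = 1; p=31
acc*p = 1*31 = 31

31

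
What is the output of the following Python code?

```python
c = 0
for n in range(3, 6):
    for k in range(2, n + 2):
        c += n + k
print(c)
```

n=3,k=2: c = 0+5 = 5
n=3,k=3: c = 5+6 = 11
n=3,k=4: c = 11+7 = 18
n=4,k=2: c = 18+6 = 24
n=4,k=3: c = 24+7 = 31
n=4,k=4: c = 31+8 = 39
n=4,k=5: c = 39+9 = 48
n=5,k=2: c = 48+7 = 55
n=5,k=3: c = 55+8 = 63
n=5,k=4: c = 63+9 = 72
n=5,k=5: c = 72+10 = 82
n=5,k=6: c = 82+11 = 93

93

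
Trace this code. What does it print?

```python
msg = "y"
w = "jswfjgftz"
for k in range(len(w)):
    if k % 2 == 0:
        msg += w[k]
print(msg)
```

k=0: add 'j' → 'yj'
k=1: skip
k=2: add 'w' → 'yjw'
k=3: skip
k=4: add 'j' → 'yjwj'
k=5: skip
k=6: add 'f' → 'yjwjf'
k=7: skip
k=8: add 'z' → 'yjwjfz'

yjwjfz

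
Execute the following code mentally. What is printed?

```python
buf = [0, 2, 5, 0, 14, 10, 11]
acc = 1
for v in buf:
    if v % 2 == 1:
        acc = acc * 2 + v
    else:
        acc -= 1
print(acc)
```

11

v=0: not odd, acc = 1-1 = 0
v=2: not odd, acc = 0-1 = -1
v=5: odd, acc = (-1)*2+5 = 3
v=0: not odd, acc = 3-1 = 2
v=14: not odd, acc = 2-1 = 1
v=10: not odd, acc = 1-1 = 0
v=11: odd, acc = 0*2+11 = 11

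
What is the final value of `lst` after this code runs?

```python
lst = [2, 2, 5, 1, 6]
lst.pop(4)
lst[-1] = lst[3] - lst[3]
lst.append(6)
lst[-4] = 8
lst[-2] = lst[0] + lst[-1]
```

[2, 8, 5, 8, 6]

pop(4) removes 6 → [2, 2, 5, 1]
lst[-1] = lst[3]-lst[3] = 1-1 = 0 → [2, 2, 5, 0]
append 6 → [2, 2, 5, 0, 6]
lst[-4] = 8 → [2, 8, 5, 0, 6]
lst[-2] = lst[0]+lst[-1] = 2+6 = 8 → [2, 8, 5, 8, 6]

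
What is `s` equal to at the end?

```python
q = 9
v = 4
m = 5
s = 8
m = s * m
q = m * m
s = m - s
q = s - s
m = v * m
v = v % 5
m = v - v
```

32

m = 8*5 = 40
q = 40*40 = 1600
s = 40-8 = 32
q = 32-32 = 0
m = 4*40 = 160
v = 4%5 = 4
m = 4-4 = 0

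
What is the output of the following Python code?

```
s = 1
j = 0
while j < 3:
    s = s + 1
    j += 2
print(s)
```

3

j=0: s = 1+1 = 2
j=2: s = 2+1 = 3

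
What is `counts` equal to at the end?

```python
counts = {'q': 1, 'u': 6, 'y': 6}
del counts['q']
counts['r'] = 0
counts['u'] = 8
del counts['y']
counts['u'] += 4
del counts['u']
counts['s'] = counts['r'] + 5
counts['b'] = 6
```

del 'q' → {'u': 6, 'y': 6}
counts['r'] = 0 → {'u': 6, 'y': 6, 'r': 0}
counts['u'] = 8 → {'u': 8, 'y': 6, 'r': 0}
del 'y' → {'u': 8, 'r': 0}
counts['u'] = 8+4 = 12 → {'u': 12, 'r': 0}
del 'u' → {'r': 0}
counts['s'] = counts['r']+5 = 5 → {'r': 0, 's': 5}
counts['b'] = 6 → {'r': 0, 's': 5, 'b': 6}

{'r': 0, 's': 5, 'b': 6}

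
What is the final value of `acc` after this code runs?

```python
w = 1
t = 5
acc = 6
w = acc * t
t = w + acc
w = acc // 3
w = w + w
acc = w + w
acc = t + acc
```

w = 6*5 = 30
t = 30+6 = 36
w = 6//3 = 2
w = 2+2 = 4
acc = 4+4 = 8
acc = 36+8 = 44

44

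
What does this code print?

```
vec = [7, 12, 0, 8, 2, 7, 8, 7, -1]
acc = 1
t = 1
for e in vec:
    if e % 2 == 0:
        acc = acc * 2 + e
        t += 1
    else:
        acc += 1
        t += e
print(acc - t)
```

e=7: not even, acc = 1+1 = 2; t=8
e=12: even, acc = 2*2+12 = 16; t=9
e=0: even, acc = 16*2+0 = 32; t=10
e=8: even, acc = 32*2+8 = 72; t=11
e=2: even, acc = 72*2+2 = 146; t=12
e=7: not even, acc = 146+1 = 147; t=19
e=8: even, acc = 147*2+8 = 302; t=20
e=7: not even, acc = 302+1 = 303; t=27
e=-1: not even, acc = 303+1 = 304; t=26
acc-t = 304-26 = 278

278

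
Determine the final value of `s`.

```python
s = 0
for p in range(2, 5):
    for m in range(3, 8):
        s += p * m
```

225

p=2,m=3: s = 0+6 = 6
p=2,m=4: s = 6+8 = 14
p=2,m=5: s = 14+10 = 24
p=2,m=6: s = 24+12 = 36
p=2,m=7: s = 36+14 = 50
p=3,m=3: s = 50+9 = 59
p=3,m=4: s = 59+12 = 71
p=3,m=5: s = 71+15 = 86
p=3,m=6: s = 86+18 = 104
p=3,m=7: s = 104+21 = 125
p=4,m=3: s = 125+12 = 137
p=4,m=4: s = 137+16 = 153
p=4,m=5: s = 153+20 = 173
p=4,m=6: s = 173+24 = 197
p=4,m=7: s = 197+28 = 225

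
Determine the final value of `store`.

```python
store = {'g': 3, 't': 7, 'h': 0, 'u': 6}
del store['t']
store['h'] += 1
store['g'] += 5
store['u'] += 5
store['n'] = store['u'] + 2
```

{'g': 8, 'h': 1, 'u': 11, 'n': 13}

del 't' → {'g': 3, 'h': 0, 'u': 6}
store['h'] = 0+1 = 1 → {'g': 3, 'h': 1, 'u': 6}
store['g'] = 3+5 = 8 → {'g': 8, 'h': 1, 'u': 6}
store['u'] = 6+5 = 11 → {'g': 8, 'h': 1, 'u': 11}
store['n'] = store['u']+2 = 13 → {'g': 8, 'h': 1, 'u': 11, 'n': 13}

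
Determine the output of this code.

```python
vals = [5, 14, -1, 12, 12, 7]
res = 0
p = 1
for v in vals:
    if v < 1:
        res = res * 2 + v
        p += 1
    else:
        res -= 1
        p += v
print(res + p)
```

44

v=5: not <1, res = 0-1 = -1; p=6
v=14: not <1, res = (-1)-1 = -2; p=20
v=-1: <1, res = (-2)*2+(-1) = -5; p=21
v=12: not <1, res = (-5)-1 = -6; p=33
v=12: not <1, res = (-6)-1 = -7; p=45
v=7: not <1, res = (-7)-1 = -8; p=52
res+p = (-8)+52 = 44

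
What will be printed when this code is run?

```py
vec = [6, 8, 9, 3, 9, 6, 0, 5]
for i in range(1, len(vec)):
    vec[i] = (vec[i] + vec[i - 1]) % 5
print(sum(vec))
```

i=1: vec[1] = (8+6)%5 = 4 → [6, 4, 9, 3, 9, 6, 0, 5]
i=2: vec[2] = (9+4)%5 = 3 → [6, 4, 3, 3, 9, 6, 0, 5]
i=3: vec[3] = (3+3)%5 = 1 → [6, 4, 3, 1, 9, 6, 0, 5]
i=4: vec[4] = (9+1)%5 = 0 → [6, 4, 3, 1, 0, 6, 0, 5]
i=5: vec[5] = (6+0)%5 = 1 → [6, 4, 3, 1, 0, 1, 0, 5]
i=6: vec[6] = (0+1)%5 = 1 → [6, 4, 3, 1, 0, 1, 1, 5]
i=7: vec[7] = (5+1)%5 = 1 → [6, 4, 3, 1, 0, 1, 1, 1]
sum = 17

17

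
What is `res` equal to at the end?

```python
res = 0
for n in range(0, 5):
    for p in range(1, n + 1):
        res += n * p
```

65

n=1,p=1: res = 0+1 = 1
n=2,p=1: res = 1+2 = 3
n=2,p=2: res = 3+4 = 7
n=3,p=1: res = 7+3 = 10
n=3,p=2: res = 10+6 = 16
n=3,p=3: res = 16+9 = 25
n=4,p=1: res = 25+4 = 29
n=4,p=2: res = 29+8 = 37
n=4,p=3: res = 37+12 = 49
n=4,p=4: res = 49+16 = 65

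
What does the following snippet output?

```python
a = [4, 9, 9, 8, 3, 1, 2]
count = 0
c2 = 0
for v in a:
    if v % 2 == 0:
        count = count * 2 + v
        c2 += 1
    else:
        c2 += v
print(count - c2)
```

v=4: even, count = 0*2+4 = 4; c2=1
v=9: not even; c2=10
v=9: not even; c2=19
v=8: even, count = 4*2+8 = 16; c2=20
v=3: not even; c2=23
v=1: not even; c2=24
v=2: even, count = 16*2+2 = 34; c2=25
count-c2 = 34-25 = 9

9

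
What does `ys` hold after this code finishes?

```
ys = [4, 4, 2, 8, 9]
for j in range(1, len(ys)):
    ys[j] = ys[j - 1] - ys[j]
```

[4, 0, -2, -10, -19]

j=1: ys[1] = 4-4 = 0 → [4, 0, 2, 8, 9]
j=2: ys[2] = 0-2 = -2 → [4, 0, -2, 8, 9]
j=3: ys[3] = (-2)-8 = -10 → [4, 0, -2, -10, 9]
j=4: ys[4] = (-10)-9 = -19 → [4, 0, -2, -10, -19]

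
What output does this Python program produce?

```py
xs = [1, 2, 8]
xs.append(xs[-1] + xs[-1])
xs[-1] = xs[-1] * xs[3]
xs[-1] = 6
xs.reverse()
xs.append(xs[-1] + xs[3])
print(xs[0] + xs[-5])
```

12

append xs[-1]+xs[-1] = 8+8 = 16 → [1, 2, 8, 16]
xs[-1] = xs[-1]*xs[3] = 16*16 = 256 → [1, 2, 8, 256]
xs[-1] = 6 → [1, 2, 8, 6]
reverse → [6, 8, 2, 1]
append xs[-1]+xs[3] = 1+1 = 2 → [6, 8, 2, 1, 2]
xs[0]+xs[-5] = 6+6 = 12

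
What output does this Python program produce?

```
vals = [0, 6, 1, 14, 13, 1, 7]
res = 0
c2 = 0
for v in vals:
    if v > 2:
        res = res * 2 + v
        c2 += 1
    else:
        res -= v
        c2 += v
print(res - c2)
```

121

v=0: not >2, res = 0-0 = 0; c2=0
v=6: >2, res = 0*2+6 = 6; c2=1
v=1: not >2, res = 6-1 = 5; c2=2
v=14: >2, res = 5*2+14 = 24; c2=3
v=13: >2, res = 24*2+13 = 61; c2=4
v=1: not >2, res = 61-1 = 60; c2=5
v=7: >2, res = 60*2+7 = 127; c2=6
res-c2 = 127-6 = 121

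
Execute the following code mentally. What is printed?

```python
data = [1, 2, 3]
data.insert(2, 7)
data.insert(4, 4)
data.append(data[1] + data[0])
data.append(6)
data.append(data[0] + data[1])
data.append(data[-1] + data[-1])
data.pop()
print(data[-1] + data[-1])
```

6

insert 7 at 2 → [1, 2, 7, 3]
insert 4 at 4 → [1, 2, 7, 3, 4]
append data[1]+data[0] = 2+1 = 3 → [1, 2, 7, 3, 4, 3]
append 6 → [1, 2, 7, 3, 4, 3, 6]
append data[0]+data[1] = 1+2 = 3 → [1, 2, 7, 3, 4, 3, 6, 3]
append data[-1]+data[-1] = 3+3 = 6 → [1, 2, 7, 3, 4, 3, 6, 3, 6]
pop() removes 6 → [1, 2, 7, 3, 4, 3, 6, 3]
data[-1]+data[-1] = 3+3 = 6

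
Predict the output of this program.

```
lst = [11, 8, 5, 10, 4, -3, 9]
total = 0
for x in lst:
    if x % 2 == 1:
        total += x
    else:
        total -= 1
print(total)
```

x=11: odd, total = 0+11 = 11
x=8: not odd, total = 11-1 = 10
x=5: odd, total = 10+5 = 15
x=10: not odd, total = 15-1 = 14
x=4: not odd, total = 14-1 = 13
x=-3: odd, total = 13+(-3) = 10
x=9: odd, total = 10+9 = 19

19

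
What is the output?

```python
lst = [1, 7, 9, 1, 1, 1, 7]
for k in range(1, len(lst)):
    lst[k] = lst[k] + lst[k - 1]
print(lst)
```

k=1: lst[1] = 7+1 = 8 → [1, 8, 9, 1, 1, 1, 7]
k=2: lst[2] = 9+8 = 17 → [1, 8, 17, 1, 1, 1, 7]
k=3: lst[3] = 1+17 = 18 → [1, 8, 17, 18, 1, 1, 7]
k=4: lst[4] = 1+18 = 19 → [1, 8, 17, 18, 19, 1, 7]
k=5: lst[5] = 1+19 = 20 → [1, 8, 17, 18, 19, 20, 7]
k=6: lst[6] = 7+20 = 27 → [1, 8, 17, 18, 19, 20, 27]

[1, 8, 17, 18, 19, 20, 27]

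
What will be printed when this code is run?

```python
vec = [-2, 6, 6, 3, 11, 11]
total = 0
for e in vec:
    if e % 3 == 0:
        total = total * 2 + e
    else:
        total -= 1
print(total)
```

29

e=-2: not %3==0, total = 0-1 = -1
e=6: %3==0, total = (-1)*2+6 = 4
e=6: %3==0, total = 4*2+6 = 14
e=3: %3==0, total = 14*2+3 = 31
e=11: not %3==0, total = 31-1 = 30
e=11: not %3==0, total = 30-1 = 29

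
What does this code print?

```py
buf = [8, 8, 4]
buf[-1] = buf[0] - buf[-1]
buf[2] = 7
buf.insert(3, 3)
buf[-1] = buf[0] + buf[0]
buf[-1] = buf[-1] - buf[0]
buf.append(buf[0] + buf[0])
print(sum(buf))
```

buf[-1] = buf[0]-buf[-1] = 8-4 = 4 → [8, 8, 4]
buf[2] = 7 → [8, 8, 7]
insert 3 at 3 → [8, 8, 7, 3]
buf[-1] = buf[0]+buf[0] = 8+8 = 16 → [8, 8, 7, 16]
buf[-1] = buf[-1]-buf[0] = 16-8 = 8 → [8, 8, 7, 8]
append buf[0]+buf[0] = 8+8 = 16 → [8, 8, 7, 8, 16]
sum = 47

47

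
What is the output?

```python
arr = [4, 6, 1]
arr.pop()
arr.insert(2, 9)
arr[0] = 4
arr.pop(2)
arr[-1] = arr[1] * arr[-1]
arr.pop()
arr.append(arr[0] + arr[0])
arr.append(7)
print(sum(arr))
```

19

pop() removes 1 → [4, 6]
insert 9 at 2 → [4, 6, 9]
arr[0] = 4 → [4, 6, 9]
pop(2) removes 9 → [4, 6]
arr[-1] = arr[1]*arr[-1] = 6*6 = 36 → [4, 36]
pop() removes 36 → [4]
append arr[0]+arr[0] = 4+4 = 8 → [4, 8]
append 7 → [4, 8, 7]
sum = 19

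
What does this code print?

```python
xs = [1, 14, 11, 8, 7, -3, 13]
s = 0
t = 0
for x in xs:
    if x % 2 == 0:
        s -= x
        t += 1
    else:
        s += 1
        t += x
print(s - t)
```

-48

x=1: not even, s = 0+1 = 1; t=1
x=14: even, s = 1-14 = -13; t=2
x=11: not even, s = (-13)+1 = -12; t=13
x=8: even, s = (-12)-8 = -20; t=14
x=7: not even, s = (-20)+1 = -19; t=21
x=-3: not even, s = (-19)+1 = -18; t=18
x=13: not even, s = (-18)+1 = -17; t=31
s-t = (-17)-31 = -48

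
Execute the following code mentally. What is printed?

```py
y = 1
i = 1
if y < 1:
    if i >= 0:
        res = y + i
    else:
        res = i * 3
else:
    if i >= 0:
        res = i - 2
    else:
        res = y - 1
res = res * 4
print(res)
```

-4

y=1, i=1
y < 1 is False; i >= 0 is True
→ res = i - 2 = -1
res = (-1)*4 = -4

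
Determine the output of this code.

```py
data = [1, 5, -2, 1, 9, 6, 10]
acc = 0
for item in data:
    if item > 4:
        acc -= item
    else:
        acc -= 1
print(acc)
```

-33

item=1: not >4, acc = 0-1 = -1
item=5: >4, acc = (-1)-5 = -6
item=-2: not >4, acc = (-6)-1 = -7
item=1: not >4, acc = (-7)-1 = -8
item=9: >4, acc = (-8)-9 = -17
item=6: >4, acc = (-17)-6 = -23
item=10: >4, acc = (-23)-10 = -33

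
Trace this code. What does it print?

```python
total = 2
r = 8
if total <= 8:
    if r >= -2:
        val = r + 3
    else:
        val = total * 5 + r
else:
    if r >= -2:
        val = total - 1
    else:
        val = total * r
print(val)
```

total=2, r=8
total <= 8 is True; r >= -2 is True
→ val = r + 3 = 11

11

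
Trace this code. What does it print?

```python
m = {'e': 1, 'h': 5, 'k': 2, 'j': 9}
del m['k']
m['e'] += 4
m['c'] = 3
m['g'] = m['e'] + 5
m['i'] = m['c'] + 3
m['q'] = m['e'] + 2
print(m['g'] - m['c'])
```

7

del 'k' → {'e': 1, 'h': 5, 'j': 9}
m['e'] = 1+4 = 5 → {'e': 5, 'h': 5, 'j': 9}
m['c'] = 3 → {'e': 5, 'h': 5, 'j': 9, 'c': 3}
m['g'] = m['e']+5 = 10 → {'e': 5, 'h': 5, 'j': 9, 'c': 3, 'g': 10}
m['i'] = m['c']+3 = 6 → {'e': 5, 'h': 5, 'j': 9, 'c': 3, 'g': 10, 'i': 6}
m['q'] = m['e']+2 = 7 → {'e': 5, 'h': 5, 'j': 9, 'c': 3, 'g': 10, 'i': 6, 'q': 7}
m['g']-m['c'] = 10-3 = 7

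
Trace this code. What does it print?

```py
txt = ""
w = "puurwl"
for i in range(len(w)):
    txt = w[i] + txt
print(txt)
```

i=0: prepend 'p' → 'p'
i=1: prepend 'u' → 'up'
i=2: prepend 'u' → 'uup'
i=3: prepend 'r' → 'ruup'
i=4: prepend 'w' → 'wruup'
i=5: prepend 'l' → 'lwruup'

lwruup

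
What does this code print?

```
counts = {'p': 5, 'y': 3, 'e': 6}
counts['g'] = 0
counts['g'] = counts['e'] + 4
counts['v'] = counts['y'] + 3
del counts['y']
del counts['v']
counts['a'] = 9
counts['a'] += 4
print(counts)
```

{'p': 5, 'e': 6, 'g': 10, 'a': 13}

counts['g'] = 0 → {'p': 5, 'y': 3, 'e': 6, 'g': 0}
counts['g'] = counts['e']+4 = 10 → {'p': 5, 'y': 3, 'e': 6, 'g': 10}
counts['v'] = counts['y']+3 = 6 → {'p': 5, 'y': 3, 'e': 6, 'g': 10, 'v': 6}
del 'y' → {'p': 5, 'e': 6, 'g': 10, 'v': 6}
del 'v' → {'p': 5, 'e': 6, 'g': 10}
counts['a'] = 9 → {'p': 5, 'e': 6, 'g': 10, 'a': 9}
counts['a'] = 9+4 = 13 → {'p': 5, 'e': 6, 'g': 10, 'a': 13}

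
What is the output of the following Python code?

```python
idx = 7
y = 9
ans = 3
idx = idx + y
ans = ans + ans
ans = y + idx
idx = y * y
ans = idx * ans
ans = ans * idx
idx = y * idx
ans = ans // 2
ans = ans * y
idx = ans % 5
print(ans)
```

idx = 7+9 = 16
ans = 3+3 = 6
ans = 9+16 = 25
idx = 9*9 = 81
ans = 81*25 = 2025
ans = 2025*81 = 164025
idx = 9*81 = 729
ans = 164025//2 = 82012
ans = 82012*9 = 738108
idx = 738108%5 = 3

738108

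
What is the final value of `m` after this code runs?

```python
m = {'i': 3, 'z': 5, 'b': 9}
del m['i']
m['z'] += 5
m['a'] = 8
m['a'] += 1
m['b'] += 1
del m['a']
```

{'z': 10, 'b': 10}

del 'i' → {'z': 5, 'b': 9}
m['z'] = 5+5 = 10 → {'z': 10, 'b': 9}
m['a'] = 8 → {'z': 10, 'b': 9, 'a': 8}
m['a'] = 8+1 = 9 → {'z': 10, 'b': 9, 'a': 9}
m['b'] = 9+1 = 10 → {'z': 10, 'b': 10, 'a': 9}
del 'a' → {'z': 10, 'b': 10}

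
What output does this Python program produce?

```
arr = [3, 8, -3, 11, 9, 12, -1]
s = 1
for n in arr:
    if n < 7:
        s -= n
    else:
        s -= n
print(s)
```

n=3: <7, s = 1-3 = -2
n=8: not <7, s = (-2)-8 = -10
n=-3: <7, s = (-10)-(-3) = -7
n=11: not <7, s = (-7)-11 = -18
n=9: not <7, s = (-18)-9 = -27
n=12: not <7, s = (-27)-12 = -39
n=-1: <7, s = (-39)-(-1) = -38

-38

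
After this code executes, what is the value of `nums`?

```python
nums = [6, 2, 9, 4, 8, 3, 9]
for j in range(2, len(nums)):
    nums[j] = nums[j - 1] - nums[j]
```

j=2: nums[2] = 2-9 = -7 → [6, 2, -7, 4, 8, 3, 9]
j=3: nums[3] = (-7)-4 = -11 → [6, 2, -7, -11, 8, 3, 9]
j=4: nums[4] = (-11)-8 = -19 → [6, 2, -7, -11, -19, 3, 9]
j=5: nums[5] = (-19)-3 = -22 → [6, 2, -7, -11, -19, -22, 9]
j=6: nums[6] = (-22)-9 = -31 → [6, 2, -7, -11, -19, -22, -31]

[6, 2, -7, -11, -19, -22, -31]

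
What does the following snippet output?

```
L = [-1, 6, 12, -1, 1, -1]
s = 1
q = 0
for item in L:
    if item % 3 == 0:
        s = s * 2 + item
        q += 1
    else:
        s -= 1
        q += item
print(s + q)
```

item=-1: not %3==0, s = 1-1 = 0; q=-1
item=6: %3==0, s = 0*2+6 = 6; q=0
item=12: %3==0, s = 6*2+12 = 24; q=1
item=-1: not %3==0, s = 24-1 = 23; q=0
item=1: not %3==0, s = 23-1 = 22; q=1
item=-1: not %3==0, s = 22-1 = 21; q=0
s+q = 21+0 = 21

21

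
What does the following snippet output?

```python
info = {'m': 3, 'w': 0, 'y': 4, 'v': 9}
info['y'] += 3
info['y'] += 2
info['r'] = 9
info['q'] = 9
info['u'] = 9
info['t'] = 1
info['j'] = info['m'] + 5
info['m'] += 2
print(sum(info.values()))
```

info['y'] = 4+3 = 7 → {'m': 3, 'w': 0, 'y': 7, 'v': 9}
info['y'] = 7+2 = 9 → {'m': 3, 'w': 0, 'y': 9, 'v': 9}
info['r'] = 9 → {'m': 3, 'w': 0, 'y': 9, 'v': 9, 'r': 9}
info['q'] = 9 → {'m': 3, 'w': 0, 'y': 9, 'v': 9, 'r': 9, 'q': 9}
info['u'] = 9 → {'m': 3, 'w': 0, 'y': 9, 'v': 9, 'r': 9, 'q': 9, 'u': 9}
info['t'] = 1 → {'m': 3, 'w': 0, 'y': 9, 'v': 9, 'r': 9, 'q': 9, 'u': 9, 't': 1}
info['j'] = info['m']+5 = 8 → {'m': 3, 'w': 0, 'y': 9, 'v': 9, 'r': 9, 'q': 9, 'u': 9, 't': 1, 'j': 8}
info['m'] = 3+2 = 5 → {'m': 5, 'w': 0, 'y': 9, 'v': 9, 'r': 9, 'q': 9, 'u': 9, 't': 1, 'j': 8}
sum of values = 59

59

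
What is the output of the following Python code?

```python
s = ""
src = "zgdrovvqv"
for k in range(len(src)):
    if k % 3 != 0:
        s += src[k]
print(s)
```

gdovqv

k=0: skip
k=1: add 'g' → 'g'
k=2: add 'd' → 'gd'
k=3: skip
k=4: add 'o' → 'gdo'
k=5: add 'v' → 'gdov'
k=6: skip
k=7: add 'q' → 'gdovq'
k=8: add 'v' → 'gdovqv'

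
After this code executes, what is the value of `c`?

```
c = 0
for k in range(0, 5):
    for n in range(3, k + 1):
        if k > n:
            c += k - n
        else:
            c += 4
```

k=3,n=3: not 3>3, c = 0+4 = 4
k=4,n=3: 4>3, c = 4+1 = 5
k=4,n=4: not 4>4, c = 5+4 = 9

9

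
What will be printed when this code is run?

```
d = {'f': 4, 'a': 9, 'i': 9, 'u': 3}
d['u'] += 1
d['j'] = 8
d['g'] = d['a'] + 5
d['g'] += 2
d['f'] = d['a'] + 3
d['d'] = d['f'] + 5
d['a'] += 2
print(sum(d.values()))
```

d['u'] = 3+1 = 4 → {'f': 4, 'a': 9, 'i': 9, 'u': 4}
d['j'] = 8 → {'f': 4, 'a': 9, 'i': 9, 'u': 4, 'j': 8}
d['g'] = d['a']+5 = 14 → {'f': 4, 'a': 9, 'i': 9, 'u': 4, 'j': 8, 'g': 14}
d['g'] = 14+2 = 16 → {'f': 4, 'a': 9, 'i': 9, 'u': 4, 'j': 8, 'g': 16}
d['f'] = d['a']+3 = 12 → {'f': 12, 'a': 9, 'i': 9, 'u': 4, 'j': 8, 'g': 16}
d['d'] = d['f']+5 = 17 → {'f': 12, 'a': 9, 'i': 9, 'u': 4, 'j': 8, 'g': 16, 'd': 17}
d['a'] = 9+2 = 11 → {'f': 12, 'a': 11, 'i': 9, 'u': 4, 'j': 8, 'g': 16, 'd': 17}
sum of values = 77

77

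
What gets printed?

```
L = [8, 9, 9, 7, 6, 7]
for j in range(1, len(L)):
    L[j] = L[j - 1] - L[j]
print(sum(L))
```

j=1: L[1] = 8-9 = -1 → [8, -1, 9, 7, 6, 7]
j=2: L[2] = (-1)-9 = -10 → [8, -1, -10, 7, 6, 7]
j=3: L[3] = (-10)-7 = -17 → [8, -1, -10, -17, 6, 7]
j=4: L[4] = (-17)-6 = -23 → [8, -1, -10, -17, -23, 7]
j=5: L[5] = (-23)-7 = -30 → [8, -1, -10, -17, -23, -30]
sum = -73

-73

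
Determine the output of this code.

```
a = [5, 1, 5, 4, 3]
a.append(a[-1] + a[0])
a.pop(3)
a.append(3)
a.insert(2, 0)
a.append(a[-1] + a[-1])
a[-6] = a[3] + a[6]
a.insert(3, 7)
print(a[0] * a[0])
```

25

append a[-1]+a[0] = 3+5 = 8 → [5, 1, 5, 4, 3, 8]
pop(3) removes 4 → [5, 1, 5, 3, 8]
append 3 → [5, 1, 5, 3, 8, 3]
insert 0 at 2 → [5, 1, 0, 5, 3, 8, 3]
append a[-1]+a[-1] = 3+3 = 6 → [5, 1, 0, 5, 3, 8, 3, 6]
a[-6] = a[3]+a[6] = 5+3 = 8 → [5, 1, 8, 5, 3, 8, 3, 6]
insert 7 at 3 → [5, 1, 8, 7, 5, 3, 8, 3, 6]
a[0]*a[0] = 5*5 = 25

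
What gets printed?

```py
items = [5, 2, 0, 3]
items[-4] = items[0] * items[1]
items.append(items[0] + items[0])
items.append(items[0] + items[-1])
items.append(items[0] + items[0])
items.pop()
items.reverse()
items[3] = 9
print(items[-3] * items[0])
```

items[-4] = items[0]*items[1] = 5*2 = 10 → [10, 2, 0, 3]
append items[0]+items[0] = 10+10 = 20 → [10, 2, 0, 3, 20]
append items[0]+items[-1] = 10+20 = 30 → [10, 2, 0, 3, 20, 30]
append items[0]+items[0] = 10+10 = 20 → [10, 2, 0, 3, 20, 30, 20]
pop() removes 20 → [10, 2, 0, 3, 20, 30]
reverse → [30, 20, 3, 0, 2, 10]
items[3] = 9 → [30, 20, 3, 9, 2, 10]
items[-3]*items[0] = 9*30 = 270

270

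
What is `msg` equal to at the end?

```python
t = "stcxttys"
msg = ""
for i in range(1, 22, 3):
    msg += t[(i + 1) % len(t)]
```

i=1: add t[2]='c' → 'c'
i=4: add t[5]='t' → 'ct'
i=7: add t[0]='s' → 'cts'
i=10: add t[3]='x' → 'ctsx'
i=13: add t[6]='y' → 'ctsxy'
i=16: add t[1]='t' → 'ctsxyt'
i=19: add t[4]='t' → 'ctsxytt'

'ctsxytt'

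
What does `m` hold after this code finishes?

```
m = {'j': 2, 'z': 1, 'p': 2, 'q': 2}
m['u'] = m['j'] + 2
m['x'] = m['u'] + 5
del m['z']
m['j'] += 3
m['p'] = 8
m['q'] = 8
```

m['u'] = m['j']+2 = 4 → {'j': 2, 'z': 1, 'p': 2, 'q': 2, 'u': 4}
m['x'] = m['u']+5 = 9 → {'j': 2, 'z': 1, 'p': 2, 'q': 2, 'u': 4, 'x': 9}
del 'z' → {'j': 2, 'p': 2, 'q': 2, 'u': 4, 'x': 9}
m['j'] = 2+3 = 5 → {'j': 5, 'p': 2, 'q': 2, 'u': 4, 'x': 9}
m['p'] = 8 → {'j': 5, 'p': 8, 'q': 2, 'u': 4, 'x': 9}
m['q'] = 8 → {'j': 5, 'p': 8, 'q': 8, 'u': 4, 'x': 9}

{'j': 5, 'p': 8, 'q': 8, 'u': 4, 'x': 9}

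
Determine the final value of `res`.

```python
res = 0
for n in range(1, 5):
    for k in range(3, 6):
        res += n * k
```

n=1,k=3: res = 0+3 = 3
n=1,k=4: res = 3+4 = 7
n=1,k=5: res = 7+5 = 12
n=2,k=3: res = 12+6 = 18
n=2,k=4: res = 18+8 = 26
n=2,k=5: res = 26+10 = 36
n=3,k=3: res = 36+9 = 45
n=3,k=4: res = 45+12 = 57
n=3,k=5: res = 57+15 = 72
n=4,k=3: res = 72+12 = 84
n=4,k=4: res = 84+16 = 100
n=4,k=5: res = 100+20 = 120

120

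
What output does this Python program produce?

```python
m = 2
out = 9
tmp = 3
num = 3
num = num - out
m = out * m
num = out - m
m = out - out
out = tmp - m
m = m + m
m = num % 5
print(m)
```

num = 3-9 = -6
m = 9*2 = 18
num = 9-18 = -9
m = 9-9 = 0
out = 3-0 = 3
m = 0+0 = 0
m = (-9)%5 = 1

1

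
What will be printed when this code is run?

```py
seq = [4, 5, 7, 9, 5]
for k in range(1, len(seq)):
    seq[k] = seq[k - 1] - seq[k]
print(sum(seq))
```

-44

k=1: seq[1] = 4-5 = -1 → [4, -1, 7, 9, 5]
k=2: seq[2] = (-1)-7 = -8 → [4, -1, -8, 9, 5]
k=3: seq[3] = (-8)-9 = -17 → [4, -1, -8, -17, 5]
k=4: seq[4] = (-17)-5 = -22 → [4, -1, -8, -17, -22]
sum = -44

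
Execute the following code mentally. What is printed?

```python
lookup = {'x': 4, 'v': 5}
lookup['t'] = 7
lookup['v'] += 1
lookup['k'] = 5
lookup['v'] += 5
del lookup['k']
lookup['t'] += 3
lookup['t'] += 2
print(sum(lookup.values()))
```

27

lookup['t'] = 7 → {'x': 4, 'v': 5, 't': 7}
lookup['v'] = 5+1 = 6 → {'x': 4, 'v': 6, 't': 7}
lookup['k'] = 5 → {'x': 4, 'v': 6, 't': 7, 'k': 5}
lookup['v'] = 6+5 = 11 → {'x': 4, 'v': 11, 't': 7, 'k': 5}
del 'k' → {'x': 4, 'v': 11, 't': 7}
lookup['t'] = 7+3 = 10 → {'x': 4, 'v': 11, 't': 10}
lookup['t'] = 10+2 = 12 → {'x': 4, 'v': 11, 't': 12}
sum of values = 27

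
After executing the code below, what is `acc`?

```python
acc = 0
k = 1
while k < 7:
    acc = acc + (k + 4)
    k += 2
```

k=1: acc = 0+5 = 5
k=3: acc = 5+7 = 12
k=5: acc = 12+9 = 21

21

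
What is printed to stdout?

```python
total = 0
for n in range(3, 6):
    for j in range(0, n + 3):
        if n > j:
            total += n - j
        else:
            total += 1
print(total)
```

n=3,j=0: 3>0, total = 0+3 = 3
n=3,j=1: 3>1, total = 3+2 = 5
n=3,j=2: 3>2, total = 5+1 = 6
n=3,j=3: not 3>3, total = 6+1 = 7
n=3,j=4: not 3>4, total = 7+1 = 8
n=3,j=5: not 3>5, total = 8+1 = 9
n=4,j=0: 4>0, total = 9+4 = 13
n=4,j=1: 4>1, total = 13+3 = 16
n=4,j=2: 4>2, total = 16+2 = 18
n=4,j=3: 4>3, total = 18+1 = 19
n=4,j=4: not 4>4, total = 19+1 = 20
n=4,j=5: not 4>5, total = 20+1 = 21
n=4,j=6: not 4>6, total = 21+1 = 22
n=5,j=0: 5>0, total = 22+5 = 27
n=5,j=1: 5>1, total = 27+4 = 31
n=5,j=2: 5>2, total = 31+3 = 34
n=5,j=3: 5>3, total = 34+2 = 36
n=5,j=4: 5>4, total = 36+1 = 37
n=5,j=5: not 5>5, total = 37+1 = 38
n=5,j=6: not 5>6, total = 38+1 = 39
n=5,j=7: not 5>7, total = 39+1 = 40

40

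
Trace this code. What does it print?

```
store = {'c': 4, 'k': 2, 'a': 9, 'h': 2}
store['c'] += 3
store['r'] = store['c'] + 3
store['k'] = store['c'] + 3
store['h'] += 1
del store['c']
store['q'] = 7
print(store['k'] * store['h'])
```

30

store['c'] = 4+3 = 7 → {'c': 7, 'k': 2, 'a': 9, 'h': 2}
store['r'] = store['c']+3 = 10 → {'c': 7, 'k': 2, 'a': 9, 'h': 2, 'r': 10}
store['k'] = store['c']+3 = 10 → {'c': 7, 'k': 10, 'a': 9, 'h': 2, 'r': 10}
store['h'] = 2+1 = 3 → {'c': 7, 'k': 10, 'a': 9, 'h': 3, 'r': 10}
del 'c' → {'k': 10, 'a': 9, 'h': 3, 'r': 10}
store['q'] = 7 → {'k': 10, 'a': 9, 'h': 3, 'r': 10, 'q': 7}
store['k']*store['h'] = 10*3 = 30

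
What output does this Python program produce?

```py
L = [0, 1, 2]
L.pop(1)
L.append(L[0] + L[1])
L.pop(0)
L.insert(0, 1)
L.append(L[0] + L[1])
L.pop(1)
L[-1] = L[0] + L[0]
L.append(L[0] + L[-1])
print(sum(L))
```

8

pop(1) removes 1 → [0, 2]
append L[0]+L[1] = 0+2 = 2 → [0, 2, 2]
pop(0) removes 0 → [2, 2]
insert 1 at 0 → [1, 2, 2]
append L[0]+L[1] = 1+2 = 3 → [1, 2, 2, 3]
pop(1) removes 2 → [1, 2, 3]
L[-1] = L[0]+L[0] = 1+1 = 2 → [1, 2, 2]
append L[0]+L[-1] = 1+2 = 3 → [1, 2, 2, 3]
sum = 8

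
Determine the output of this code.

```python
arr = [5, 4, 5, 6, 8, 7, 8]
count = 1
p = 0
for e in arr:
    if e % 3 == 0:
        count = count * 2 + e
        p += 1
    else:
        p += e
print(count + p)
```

46

e=5: not %3==0; p=5
e=4: not %3==0; p=9
e=5: not %3==0; p=14
e=6: %3==0, count = 1*2+6 = 8; p=15
e=8: not %3==0; p=23
e=7: not %3==0; p=30
e=8: not %3==0; p=38
count+p = 8+38 = 46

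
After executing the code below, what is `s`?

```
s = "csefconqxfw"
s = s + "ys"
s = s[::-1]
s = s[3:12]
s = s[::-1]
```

+ 'ys' → 'csefconqxfwys'
reverse → 'sywfxqnocfesc'
slice [3:12] → 'fxqnocfes'
reverse → 'sefconqxf'

'sefconqxf'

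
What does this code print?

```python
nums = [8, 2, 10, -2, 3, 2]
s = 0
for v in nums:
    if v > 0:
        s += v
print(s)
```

v=8: >0, s = 0+8 = 8
v=2: >0, s = 8+2 = 10
v=10: >0, s = 10+10 = 20
v=-2: not >0
v=3: >0, s = 20+3 = 23
v=2: >0, s = 23+2 = 25

25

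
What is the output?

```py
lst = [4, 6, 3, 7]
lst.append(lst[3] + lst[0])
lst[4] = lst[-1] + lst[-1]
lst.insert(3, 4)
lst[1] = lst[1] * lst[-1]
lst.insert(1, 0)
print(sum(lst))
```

append lst[3]+lst[0] = 7+4 = 11 → [4, 6, 3, 7, 11]
lst[4] = lst[-1]+lst[-1] = 11+11 = 22 → [4, 6, 3, 7, 22]
insert 4 at 3 → [4, 6, 3, 4, 7, 22]
lst[1] = lst[1]*lst[-1] = 6*22 = 132 → [4, 132, 3, 4, 7, 22]
insert 0 at 1 → [4, 0, 132, 3, 4, 7, 22]
sum = 172

172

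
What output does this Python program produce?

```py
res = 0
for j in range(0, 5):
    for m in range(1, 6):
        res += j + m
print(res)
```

j=0,m=1: res = 0+1 = 1
j=0,m=2: res = 1+2 = 3
j=0,m=3: res = 3+3 = 6
j=0,m=4: res = 6+4 = 10
j=0,m=5: res = 10+5 = 15
j=1,m=1: res = 15+2 = 17
j=1,m=2: res = 17+3 = 20
j=1,m=3: res = 20+4 = 24
j=1,m=4: res = 24+5 = 29
j=1,m=5: res = 29+6 = 35
j=2,m=1: res = 35+3 = 38
j=2,m=2: res = 38+4 = 42
j=2,m=3: res = 42+5 = 47
j=2,m=4: res = 47+6 = 53
j=2,m=5: res = 53+7 = 60
j=3,m=1: res = 60+4 = 64
j=3,m=2: res = 64+5 = 69
j=3,m=3: res = 69+6 = 75
j=3,m=4: res = 75+7 = 82
j=3,m=5: res = 82+8 = 90
j=4,m=1: res = 90+5 = 95
j=4,m=2: res = 95+6 = 101
j=4,m=3: res = 101+7 = 108
j=4,m=4: res = 108+8 = 116
j=4,m=5: res = 116+9 = 125

125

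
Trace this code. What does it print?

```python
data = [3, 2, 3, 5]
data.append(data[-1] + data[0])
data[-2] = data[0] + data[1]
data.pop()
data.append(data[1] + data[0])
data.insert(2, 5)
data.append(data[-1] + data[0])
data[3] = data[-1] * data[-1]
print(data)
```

[3, 2, 5, 64, 5, 5, 8]

append data[-1]+data[0] = 5+3 = 8 → [3, 2, 3, 5, 8]
data[-2] = data[0]+data[1] = 3+2 = 5 → [3, 2, 3, 5, 8]
pop() removes 8 → [3, 2, 3, 5]
append data[1]+data[0] = 2+3 = 5 → [3, 2, 3, 5, 5]
insert 5 at 2 → [3, 2, 5, 3, 5, 5]
append data[-1]+data[0] = 5+3 = 8 → [3, 2, 5, 3, 5, 5, 8]
data[3] = data[-1]*data[-1] = 8*8 = 64 → [3, 2, 5, 64, 5, 5, 8]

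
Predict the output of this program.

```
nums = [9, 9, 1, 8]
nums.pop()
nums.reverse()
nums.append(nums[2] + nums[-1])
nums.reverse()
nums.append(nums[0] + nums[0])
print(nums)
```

pop() removes 8 → [9, 9, 1]
reverse → [1, 9, 9]
append nums[2]+nums[-1] = 9+9 = 18 → [1, 9, 9, 18]
reverse → [18, 9, 9, 1]
append nums[0]+nums[0] = 18+18 = 36 → [18, 9, 9, 1, 36]

[18, 9, 9, 1, 36]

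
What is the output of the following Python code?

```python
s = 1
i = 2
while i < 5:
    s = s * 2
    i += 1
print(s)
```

8

i=2: s = 1*2 = 2
i=3: s = 2*2 = 4
i=4: s = 4*2 = 8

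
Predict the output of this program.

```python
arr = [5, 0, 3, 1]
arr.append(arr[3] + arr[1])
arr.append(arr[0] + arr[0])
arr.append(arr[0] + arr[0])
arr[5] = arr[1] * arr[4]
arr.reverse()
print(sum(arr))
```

append arr[3]+arr[1] = 1+0 = 1 → [5, 0, 3, 1, 1]
append arr[0]+arr[0] = 5+5 = 10 → [5, 0, 3, 1, 1, 10]
append arr[0]+arr[0] = 5+5 = 10 → [5, 0, 3, 1, 1, 10, 10]
arr[5] = arr[1]*arr[4] = 0*1 = 0 → [5, 0, 3, 1, 1, 0, 10]
reverse → [10, 0, 1, 1, 3, 0, 5]
sum = 20

20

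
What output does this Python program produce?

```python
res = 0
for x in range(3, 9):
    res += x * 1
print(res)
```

33

x=3: res = 0+3*1 = 3
x=4: res = 3+4*1 = 7
x=5: res = 7+5*1 = 12
x=6: res = 12+6*1 = 18
x=7: res = 18+7*1 = 25
x=8: res = 25+8*1 = 33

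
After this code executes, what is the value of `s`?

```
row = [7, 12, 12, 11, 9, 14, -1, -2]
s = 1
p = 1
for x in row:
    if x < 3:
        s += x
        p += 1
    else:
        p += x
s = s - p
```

x=7: not <3; p=8
x=12: not <3; p=20
x=12: not <3; p=32
x=11: not <3; p=43
x=9: not <3; p=52
x=14: not <3; p=66
x=-1: <3, s = 1+(-1) = 0; p=67
x=-2: <3, s = 0+(-2) = -2; p=68
s-p = (-2)-68 = -70

-70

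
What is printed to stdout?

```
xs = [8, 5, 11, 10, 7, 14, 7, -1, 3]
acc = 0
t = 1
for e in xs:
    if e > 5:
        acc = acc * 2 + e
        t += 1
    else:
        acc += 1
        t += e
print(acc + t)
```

e=8: >5, acc = 0*2+8 = 8; t=2
e=5: not >5, acc = 8+1 = 9; t=7
e=11: >5, acc = 9*2+11 = 29; t=8
e=10: >5, acc = 29*2+10 = 68; t=9
e=7: >5, acc = 68*2+7 = 143; t=10
e=14: >5, acc = 143*2+14 = 300; t=11
e=7: >5, acc = 300*2+7 = 607; t=12
e=-1: not >5, acc = 607+1 = 608; t=11
e=3: not >5, acc = 608+1 = 609; t=14
acc+t = 609+14 = 623

623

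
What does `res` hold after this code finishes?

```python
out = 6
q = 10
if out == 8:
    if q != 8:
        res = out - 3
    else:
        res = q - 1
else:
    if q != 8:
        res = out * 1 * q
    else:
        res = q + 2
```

out=6, q=10
out == 8 is False; q != 8 is True
→ res = out * 1 * q = 60

60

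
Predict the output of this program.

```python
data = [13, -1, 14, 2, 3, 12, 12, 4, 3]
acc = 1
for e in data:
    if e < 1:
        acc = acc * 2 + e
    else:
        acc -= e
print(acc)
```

-75

e=13: not <1, acc = 1-13 = -12
e=-1: <1, acc = (-12)*2+(-1) = -25
e=14: not <1, acc = (-25)-14 = -39
e=2: not <1, acc = (-39)-2 = -41
e=3: not <1, acc = (-41)-3 = -44
e=12: not <1, acc = (-44)-12 = -56
e=12: not <1, acc = (-56)-12 = -68
e=4: not <1, acc = (-68)-4 = -72
e=3: not <1, acc = (-72)-3 = -75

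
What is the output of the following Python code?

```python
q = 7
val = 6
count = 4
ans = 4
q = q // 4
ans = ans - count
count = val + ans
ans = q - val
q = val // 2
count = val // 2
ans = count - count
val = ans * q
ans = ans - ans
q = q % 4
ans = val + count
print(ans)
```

3

q = 7//4 = 1
ans = 4-4 = 0
count = 6+0 = 6
ans = 1-6 = -5
q = 6//2 = 3
count = 6//2 = 3
ans = 3-3 = 0
val = 0*3 = 0
ans = 0-0 = 0
q = 3%4 = 3
ans = 0+3 = 3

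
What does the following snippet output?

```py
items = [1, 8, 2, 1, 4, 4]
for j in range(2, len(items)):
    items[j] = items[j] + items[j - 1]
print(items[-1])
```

j=2: items[2] = 2+8 = 10 → [1, 8, 10, 1, 4, 4]
j=3: items[3] = 1+10 = 11 → [1, 8, 10, 11, 4, 4]
j=4: items[4] = 4+11 = 15 → [1, 8, 10, 11, 15, 4]
j=5: items[5] = 4+15 = 19 → [1, 8, 10, 11, 15, 19]

19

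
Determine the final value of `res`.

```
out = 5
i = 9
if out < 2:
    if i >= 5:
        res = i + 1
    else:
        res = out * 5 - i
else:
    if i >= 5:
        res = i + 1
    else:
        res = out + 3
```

out=5, i=9
out < 2 is False; i >= 5 is True
→ res = i + 1 = 10

10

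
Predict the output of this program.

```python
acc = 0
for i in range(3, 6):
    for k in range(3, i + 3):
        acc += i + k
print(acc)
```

i=3,k=3: acc = 0+6 = 6
i=3,k=4: acc = 6+7 = 13
i=3,k=5: acc = 13+8 = 21
i=4,k=3: acc = 21+7 = 28
i=4,k=4: acc = 28+8 = 36
i=4,k=5: acc = 36+9 = 45
i=4,k=6: acc = 45+10 = 55
i=5,k=3: acc = 55+8 = 63
i=5,k=4: acc = 63+9 = 72
i=5,k=5: acc = 72+10 = 82
i=5,k=6: acc = 82+11 = 93
i=5,k=7: acc = 93+12 = 105

105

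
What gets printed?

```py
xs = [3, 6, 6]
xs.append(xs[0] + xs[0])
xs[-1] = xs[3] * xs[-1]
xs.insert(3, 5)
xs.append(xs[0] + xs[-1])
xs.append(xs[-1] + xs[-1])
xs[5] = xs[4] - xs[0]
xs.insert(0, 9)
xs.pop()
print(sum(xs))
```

98

append xs[0]+xs[0] = 3+3 = 6 → [3, 6, 6, 6]
xs[-1] = xs[3]*xs[-1] = 6*6 = 36 → [3, 6, 6, 36]
insert 5 at 3 → [3, 6, 6, 5, 36]
append xs[0]+xs[-1] = 3+36 = 39 → [3, 6, 6, 5, 36, 39]
append xs[-1]+xs[-1] = 39+39 = 78 → [3, 6, 6, 5, 36, 39, 78]
xs[5] = xs[4]-xs[0] = 36-3 = 33 → [3, 6, 6, 5, 36, 33, 78]
insert 9 at 0 → [9, 3, 6, 6, 5, 36, 33, 78]
pop() removes 78 → [9, 3, 6, 6, 5, 36, 33]
sum = 98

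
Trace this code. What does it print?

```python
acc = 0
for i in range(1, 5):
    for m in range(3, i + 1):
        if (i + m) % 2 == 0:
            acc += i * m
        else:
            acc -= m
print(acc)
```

i=3,m=3: even sum, acc = 0+9 = 9
i=4,m=3: odd sum, acc = 9-3 = 6
i=4,m=4: even sum, acc = 6+16 = 22

22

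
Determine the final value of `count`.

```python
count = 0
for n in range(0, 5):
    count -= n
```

n=0: count = 0-0 = 0
n=1: count = 0-1 = -1
n=2: count = (-1)-2 = -3
n=3: count = (-3)-3 = -6
n=4: count = (-6)-4 = -10

-10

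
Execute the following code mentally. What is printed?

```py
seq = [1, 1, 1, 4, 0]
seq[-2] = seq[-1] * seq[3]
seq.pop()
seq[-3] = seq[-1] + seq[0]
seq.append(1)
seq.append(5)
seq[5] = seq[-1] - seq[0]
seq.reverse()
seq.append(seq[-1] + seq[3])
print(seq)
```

[4, 1, 0, 1, 1, 1, 2]

seq[-2] = seq[-1]*seq[3] = 0*4 = 0 → [1, 1, 1, 0, 0]
pop() removes 0 → [1, 1, 1, 0]
seq[-3] = seq[-1]+seq[0] = 0+1 = 1 → [1, 1, 1, 0]
append 1 → [1, 1, 1, 0, 1]
append 5 → [1, 1, 1, 0, 1, 5]
seq[5] = seq[-1]-seq[0] = 5-1 = 4 → [1, 1, 1, 0, 1, 4]
reverse → [4, 1, 0, 1, 1, 1]
append seq[-1]+seq[3] = 1+1 = 2 → [4, 1, 0, 1, 1, 1, 2]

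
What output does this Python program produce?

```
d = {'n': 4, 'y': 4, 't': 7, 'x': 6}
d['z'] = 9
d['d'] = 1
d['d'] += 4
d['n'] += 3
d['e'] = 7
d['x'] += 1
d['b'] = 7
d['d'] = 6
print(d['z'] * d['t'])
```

63

d['z'] = 9 → {'n': 4, 'y': 4, 't': 7, 'x': 6, 'z': 9}
d['d'] = 1 → {'n': 4, 'y': 4, 't': 7, 'x': 6, 'z': 9, 'd': 1}
d['d'] = 1+4 = 5 → {'n': 4, 'y': 4, 't': 7, 'x': 6, 'z': 9, 'd': 5}
d['n'] = 4+3 = 7 → {'n': 7, 'y': 4, 't': 7, 'x': 6, 'z': 9, 'd': 5}
d['e'] = 7 → {'n': 7, 'y': 4, 't': 7, 'x': 6, 'z': 9, 'd': 5, 'e': 7}
d['x'] = 6+1 = 7 → {'n': 7, 'y': 4, 't': 7, 'x': 7, 'z': 9, 'd': 5, 'e': 7}
d['b'] = 7 → {'n': 7, 'y': 4, 't': 7, 'x': 7, 'z': 9, 'd': 5, 'e': 7, 'b': 7}
d['d'] = 6 → {'n': 7, 'y': 4, 't': 7, 'x': 7, 'z': 9, 'd': 6, 'e': 7, 'b': 7}
d['z']*d['t'] = 9*7 = 63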